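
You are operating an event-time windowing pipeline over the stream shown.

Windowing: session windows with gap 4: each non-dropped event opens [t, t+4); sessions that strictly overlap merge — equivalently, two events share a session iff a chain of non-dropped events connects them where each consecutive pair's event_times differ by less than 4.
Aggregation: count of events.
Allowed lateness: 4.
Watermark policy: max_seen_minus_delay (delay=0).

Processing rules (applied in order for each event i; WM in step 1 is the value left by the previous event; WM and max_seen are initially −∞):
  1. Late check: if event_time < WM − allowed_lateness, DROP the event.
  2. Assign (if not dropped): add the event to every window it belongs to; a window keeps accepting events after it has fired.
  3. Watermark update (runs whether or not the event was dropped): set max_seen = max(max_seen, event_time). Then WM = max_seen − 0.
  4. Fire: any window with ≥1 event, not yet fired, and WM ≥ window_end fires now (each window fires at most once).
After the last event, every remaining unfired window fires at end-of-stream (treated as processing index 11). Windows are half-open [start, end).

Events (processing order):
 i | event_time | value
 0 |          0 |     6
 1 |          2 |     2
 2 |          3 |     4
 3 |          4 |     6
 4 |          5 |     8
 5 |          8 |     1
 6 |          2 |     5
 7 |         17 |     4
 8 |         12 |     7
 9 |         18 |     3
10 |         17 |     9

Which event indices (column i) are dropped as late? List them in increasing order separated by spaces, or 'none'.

i=0 t=0 v=6: → [0,4); WM=0
i=1 t=2 v=2: → [0,6); WM=2
i=2 t=3 v=4: → [0,7); WM=3
i=3 t=4 v=6: → [0,8); WM=4
i=4 t=5 v=8: → [0,9); WM=5
i=5 t=8 v=1: → [0,12); WM=8
i=6 t=2 v=5: DROP (t<8-4); WM=8
i=7 t=17 v=4: → [17,21); WM=17
i=8 t=12 v=7: DROP (t<17-4); WM=17
i=9 t=18 v=3: → [17,22); WM=18
i=10 t=17 v=9: → [17,22); WM=18

6 8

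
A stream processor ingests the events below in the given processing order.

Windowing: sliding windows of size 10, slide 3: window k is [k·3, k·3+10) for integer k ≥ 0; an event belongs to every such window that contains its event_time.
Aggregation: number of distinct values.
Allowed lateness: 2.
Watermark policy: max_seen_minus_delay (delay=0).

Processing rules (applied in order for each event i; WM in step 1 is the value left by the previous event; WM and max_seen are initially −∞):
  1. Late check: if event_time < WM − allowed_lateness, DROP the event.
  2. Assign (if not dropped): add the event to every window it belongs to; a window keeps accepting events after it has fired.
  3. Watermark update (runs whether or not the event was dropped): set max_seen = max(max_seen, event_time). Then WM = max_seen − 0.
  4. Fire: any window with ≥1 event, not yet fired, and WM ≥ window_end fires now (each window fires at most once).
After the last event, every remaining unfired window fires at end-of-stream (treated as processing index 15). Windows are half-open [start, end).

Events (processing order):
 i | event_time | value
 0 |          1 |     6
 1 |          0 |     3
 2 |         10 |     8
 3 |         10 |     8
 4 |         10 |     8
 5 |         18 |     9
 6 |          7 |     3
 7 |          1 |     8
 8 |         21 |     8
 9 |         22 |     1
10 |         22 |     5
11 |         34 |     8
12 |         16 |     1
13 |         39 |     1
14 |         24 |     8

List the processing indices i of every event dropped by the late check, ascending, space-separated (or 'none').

i=0 t=1 v=6: → [0,10); WM=1
i=1 t=0 v=3: → [0,10); WM=1
i=2 t=10 v=8: → [9,19),[6,16),[3,13); WM=10; [0,10) fires=2
i=3 t=10 v=8: → [9,19),[6,16),[3,13); WM=10
i=4 t=10 v=8: → [9,19),[6,16),[3,13); WM=10
i=5 t=18 v=9: → [18,28),[15,25),[12,22),[9,19); WM=18; [3,13) fires=1 [6,16) fires=1
i=6 t=7 v=3: DROP (t<18-2); WM=18
i=7 t=1 v=8: DROP (t<18-2); WM=18
i=8 t=21 v=8: → [21,31),[18,28),[15,25),[12,22); WM=21; [9,19) fires=2
i=9 t=22 v=1: → [21,31),[18,28),[15,25); WM=22; [12,22) fires=2
i=10 t=22 v=5: → [21,31),[18,28),[15,25); WM=22
i=11 t=34 v=8: → [33,43),[30,40),[27,37); WM=34; [15,25) fires=4 [18,28) fires=4 [21,31) fires=3
i=12 t=16 v=1: DROP (t<34-2); WM=34
i=13 t=39 v=1: → [39,49),[36,46),[33,43),[30,40); WM=39; [27,37) fires=1
i=14 t=24 v=8: DROP (t<39-2); WM=39

6 7 12 14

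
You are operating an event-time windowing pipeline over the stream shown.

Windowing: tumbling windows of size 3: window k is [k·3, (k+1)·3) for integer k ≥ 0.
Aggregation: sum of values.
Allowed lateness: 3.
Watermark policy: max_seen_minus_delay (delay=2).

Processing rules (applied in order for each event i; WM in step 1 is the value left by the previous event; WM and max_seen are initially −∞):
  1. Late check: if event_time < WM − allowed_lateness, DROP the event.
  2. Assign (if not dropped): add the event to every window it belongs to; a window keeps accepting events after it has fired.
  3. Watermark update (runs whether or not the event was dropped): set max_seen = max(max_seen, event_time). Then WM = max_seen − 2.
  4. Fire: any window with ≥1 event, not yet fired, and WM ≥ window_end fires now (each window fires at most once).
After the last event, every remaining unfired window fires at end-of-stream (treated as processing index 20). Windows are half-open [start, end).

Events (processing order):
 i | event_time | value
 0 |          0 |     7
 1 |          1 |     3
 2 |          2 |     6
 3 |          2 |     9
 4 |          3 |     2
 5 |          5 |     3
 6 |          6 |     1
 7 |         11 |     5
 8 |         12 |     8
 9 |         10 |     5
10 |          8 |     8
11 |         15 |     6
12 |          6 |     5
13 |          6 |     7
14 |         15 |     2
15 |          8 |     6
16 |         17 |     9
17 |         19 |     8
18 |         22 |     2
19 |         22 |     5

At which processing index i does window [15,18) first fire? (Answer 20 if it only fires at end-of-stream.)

i=0 t=0 v=7: → [0,3); WM=-2
i=1 t=1 v=3: → [0,3); WM=-1
i=2 t=2 v=6: → [0,3); WM=0
i=3 t=2 v=9: → [0,3); WM=0
i=4 t=3 v=2: → [3,6); WM=1
i=5 t=5 v=3: → [3,6); WM=3; [0,3) fires=25
i=6 t=6 v=1: → [6,9); WM=4
i=7 t=11 v=5: → [9,12); WM=9; [3,6) fires=5 [6,9) fires=1
i=8 t=12 v=8: → [12,15); WM=10
i=9 t=10 v=5: → [9,12); WM=10
i=10 t=8 v=8: → [6,9); WM=10
i=11 t=15 v=6: → [15,18); WM=13; [9,12) fires=10
i=12 t=6 v=5: DROP (t<13-3); WM=13
i=13 t=6 v=7: DROP (t<13-3); WM=13
i=14 t=15 v=2: → [15,18); WM=13
i=15 t=8 v=6: DROP (t<13-3); WM=13
i=16 t=17 v=9: → [15,18); WM=15; [12,15) fires=8
i=17 t=19 v=8: → [18,21); WM=17
i=18 t=22 v=2: → [21,24); WM=20; [15,18) fires=17
i=19 t=22 v=5: → [21,24); WM=20

18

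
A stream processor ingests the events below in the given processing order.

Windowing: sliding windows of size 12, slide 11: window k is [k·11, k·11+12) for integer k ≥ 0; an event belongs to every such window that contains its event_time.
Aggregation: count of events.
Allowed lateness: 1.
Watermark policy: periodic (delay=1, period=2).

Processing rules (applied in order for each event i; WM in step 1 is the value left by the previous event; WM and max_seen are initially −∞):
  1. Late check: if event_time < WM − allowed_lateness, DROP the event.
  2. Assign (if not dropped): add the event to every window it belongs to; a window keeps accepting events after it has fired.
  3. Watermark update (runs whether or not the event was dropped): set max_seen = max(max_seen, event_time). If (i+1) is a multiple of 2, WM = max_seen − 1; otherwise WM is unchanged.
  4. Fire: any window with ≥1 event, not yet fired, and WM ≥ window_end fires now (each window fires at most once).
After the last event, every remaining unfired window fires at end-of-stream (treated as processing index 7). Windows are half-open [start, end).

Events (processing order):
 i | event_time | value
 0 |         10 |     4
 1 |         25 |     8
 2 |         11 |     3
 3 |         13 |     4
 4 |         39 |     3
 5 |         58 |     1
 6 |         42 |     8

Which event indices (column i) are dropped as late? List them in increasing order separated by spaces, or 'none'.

2 3 6

i=0 t=10 v=4: → [0,12); WM=−∞
i=1 t=25 v=8: → [22,34); WM=24; [0,12) fires=1
i=2 t=11 v=3: DROP (t<24-1); WM=24
i=3 t=13 v=4: DROP (t<24-1); WM=24
i=4 t=39 v=3: → [33,45); WM=24
i=5 t=58 v=1: → [55,67); WM=57; [22,34) fires=1 [33,45) fires=1
i=6 t=42 v=8: DROP (t<57-1); WM=57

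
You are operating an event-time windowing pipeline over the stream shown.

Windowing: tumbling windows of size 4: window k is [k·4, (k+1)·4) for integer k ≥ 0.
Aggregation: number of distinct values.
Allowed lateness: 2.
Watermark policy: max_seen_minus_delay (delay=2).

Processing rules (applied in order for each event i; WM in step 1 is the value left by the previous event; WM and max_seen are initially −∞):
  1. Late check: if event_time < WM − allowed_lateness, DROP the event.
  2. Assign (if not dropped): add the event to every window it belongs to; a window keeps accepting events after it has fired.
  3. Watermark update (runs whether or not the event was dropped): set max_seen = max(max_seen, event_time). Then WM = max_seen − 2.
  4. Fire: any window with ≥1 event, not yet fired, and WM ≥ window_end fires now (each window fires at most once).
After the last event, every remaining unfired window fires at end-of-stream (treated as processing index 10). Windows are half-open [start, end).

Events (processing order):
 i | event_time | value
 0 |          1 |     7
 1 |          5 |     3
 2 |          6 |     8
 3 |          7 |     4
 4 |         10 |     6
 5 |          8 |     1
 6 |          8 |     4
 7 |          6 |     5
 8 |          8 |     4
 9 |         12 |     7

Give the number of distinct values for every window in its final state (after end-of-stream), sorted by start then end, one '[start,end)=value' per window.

[0,4)=1 [4,8)=4 [8,12)=3 [12,16)=1

i=0 t=1 v=7: → [0,4); WM=-1
i=1 t=5 v=3: → [4,8); WM=3
i=2 t=6 v=8: → [4,8); WM=4; [0,4) fires=1
i=3 t=7 v=4: → [4,8); WM=5
i=4 t=10 v=6: → [8,12); WM=8; [4,8) fires=3
i=5 t=8 v=1: → [8,12); WM=8
i=6 t=8 v=4: → [8,12); WM=8
i=7 t=6 v=5: → [4,8); WM=8
i=8 t=8 v=4: → [8,12); WM=8
i=9 t=12 v=7: → [12,16); WM=10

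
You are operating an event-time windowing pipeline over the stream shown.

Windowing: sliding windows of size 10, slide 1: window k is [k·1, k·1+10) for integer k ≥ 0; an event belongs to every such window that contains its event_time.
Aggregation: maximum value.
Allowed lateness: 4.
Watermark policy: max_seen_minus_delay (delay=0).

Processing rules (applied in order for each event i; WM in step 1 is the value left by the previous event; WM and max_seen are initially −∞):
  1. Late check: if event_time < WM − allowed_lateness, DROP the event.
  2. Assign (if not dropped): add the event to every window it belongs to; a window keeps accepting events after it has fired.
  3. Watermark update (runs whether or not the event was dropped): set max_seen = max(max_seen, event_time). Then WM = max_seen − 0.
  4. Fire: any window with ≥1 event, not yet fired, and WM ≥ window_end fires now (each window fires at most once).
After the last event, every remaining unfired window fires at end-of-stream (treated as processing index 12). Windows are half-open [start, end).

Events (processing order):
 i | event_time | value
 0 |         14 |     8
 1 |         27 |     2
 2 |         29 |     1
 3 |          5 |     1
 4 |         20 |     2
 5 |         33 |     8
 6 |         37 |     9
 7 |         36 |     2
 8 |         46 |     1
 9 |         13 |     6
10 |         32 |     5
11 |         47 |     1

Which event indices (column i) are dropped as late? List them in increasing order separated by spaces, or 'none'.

3 4 9 10

i=0 t=14 v=8: → [14,24),[13,23),[12,22),[11,21),[10,20),[9,19),[8,18),[7,17),[6,16),[5,15); WM=14
i=1 t=27 v=2: → [27,37),[26,36),[25,35),[24,34),[23,33),[22,32),[21,31),[20,30),[19,29),[18,28); WM=27; [5,15) fires=8 [6,16) fires=8 [7,17) fires=8 [8,18) fires=8 [9,19) fires=8 [10,20) fires=8 [11,21) fires=8 [12,22) fires=8 [13,23) fires=8 [14,24) fires=8
i=2 t=29 v=1: → [29,39),[28,38),[27,37),[26,36),[25,35),[24,34),[23,33),[22,32),[21,31),[20,30); WM=29; [18,28) fires=2 [19,29) fires=2
i=3 t=5 v=1: DROP (t<29-4); WM=29
i=4 t=20 v=2: DROP (t<29-4); WM=29
i=5 t=33 v=8: → [33,43),[32,42),[31,41),[30,40),[29,39),[28,38),[27,37),[26,36),[25,35),[24,34); WM=33; [20,30) fires=2 [21,31) fires=2 [22,32) fires=2 [23,33) fires=2
i=6 t=37 v=9: → [37,47),[36,46),[35,45),[34,44),[33,43),[32,42),[31,41),[30,40),[29,39),[28,38); WM=37; [24,34) fires=8 [25,35) fires=8 [26,36) fires=8 [27,37) fires=8
i=7 t=36 v=2: → [36,46),[35,45),[34,44),[33,43),[32,42),[31,41),[30,40),[29,39),[28,38),[27,37); WM=37
i=8 t=46 v=1: → [46,56),[45,55),[44,54),[43,53),[42,52),[41,51),[40,50),[39,49),[38,48),[37,47); WM=46; [28,38) fires=9 [29,39) fires=9 [30,40) fires=9 [31,41) fires=9 [32,42) fires=9 [33,43) fires=9 [34,44) fires=9 [35,45) fires=9 [36,46) fires=9
i=9 t=13 v=6: DROP (t<46-4); WM=46
i=10 t=32 v=5: DROP (t<46-4); WM=46
i=11 t=47 v=1: → [47,57),[46,56),[45,55),[44,54),[43,53),[42,52),[41,51),[40,50),[39,49),[38,48); WM=47; [37,47) fires=9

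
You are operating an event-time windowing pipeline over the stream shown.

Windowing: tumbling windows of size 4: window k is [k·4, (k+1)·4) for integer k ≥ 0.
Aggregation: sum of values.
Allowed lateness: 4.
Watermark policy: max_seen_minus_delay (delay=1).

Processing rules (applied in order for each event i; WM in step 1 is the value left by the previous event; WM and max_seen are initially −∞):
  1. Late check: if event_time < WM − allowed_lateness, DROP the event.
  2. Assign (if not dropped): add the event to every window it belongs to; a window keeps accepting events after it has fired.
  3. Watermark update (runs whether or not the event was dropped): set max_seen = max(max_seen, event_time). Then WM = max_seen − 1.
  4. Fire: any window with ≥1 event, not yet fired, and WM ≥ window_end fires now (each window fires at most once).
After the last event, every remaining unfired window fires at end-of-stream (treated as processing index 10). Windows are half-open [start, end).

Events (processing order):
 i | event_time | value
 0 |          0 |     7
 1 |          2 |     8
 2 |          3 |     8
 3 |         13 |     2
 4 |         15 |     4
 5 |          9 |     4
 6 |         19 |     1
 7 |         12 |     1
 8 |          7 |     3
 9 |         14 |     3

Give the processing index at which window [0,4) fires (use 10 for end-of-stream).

3

i=0 t=0 v=7: → [0,4); WM=-1
i=1 t=2 v=8: → [0,4); WM=1
i=2 t=3 v=8: → [0,4); WM=2
i=3 t=13 v=2: → [12,16); WM=12; [0,4) fires=23
i=4 t=15 v=4: → [12,16); WM=14
i=5 t=9 v=4: DROP (t<14-4); WM=14
i=6 t=19 v=1: → [16,20); WM=18; [12,16) fires=6
i=7 t=12 v=1: DROP (t<18-4); WM=18
i=8 t=7 v=3: DROP (t<18-4); WM=18
i=9 t=14 v=3: → [12,16); WM=18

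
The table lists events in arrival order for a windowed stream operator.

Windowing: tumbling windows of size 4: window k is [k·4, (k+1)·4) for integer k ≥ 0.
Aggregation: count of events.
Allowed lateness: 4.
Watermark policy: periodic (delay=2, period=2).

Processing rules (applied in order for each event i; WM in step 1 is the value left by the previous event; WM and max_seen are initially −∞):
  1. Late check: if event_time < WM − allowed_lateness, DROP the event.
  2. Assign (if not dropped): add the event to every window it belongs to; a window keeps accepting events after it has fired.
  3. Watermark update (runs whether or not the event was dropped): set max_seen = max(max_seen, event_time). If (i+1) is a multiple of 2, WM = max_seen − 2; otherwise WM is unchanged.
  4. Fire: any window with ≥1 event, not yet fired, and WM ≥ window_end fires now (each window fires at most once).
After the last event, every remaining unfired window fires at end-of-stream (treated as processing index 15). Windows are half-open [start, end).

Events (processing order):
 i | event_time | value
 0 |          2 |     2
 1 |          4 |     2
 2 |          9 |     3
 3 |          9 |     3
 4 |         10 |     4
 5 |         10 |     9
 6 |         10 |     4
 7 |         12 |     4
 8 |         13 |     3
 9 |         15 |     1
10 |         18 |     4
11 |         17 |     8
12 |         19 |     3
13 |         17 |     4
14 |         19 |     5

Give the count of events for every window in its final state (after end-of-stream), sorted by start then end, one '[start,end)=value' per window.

[0,4)=1 [4,8)=1 [8,12)=5 [12,16)=3 [16,20)=5

i=0 t=2 v=2: → [0,4); WM=−∞
i=1 t=4 v=2: → [4,8); WM=2
i=2 t=9 v=3: → [8,12); WM=2
i=3 t=9 v=3: → [8,12); WM=7; [0,4) fires=1
i=4 t=10 v=4: → [8,12); WM=7
i=5 t=10 v=9: → [8,12); WM=8; [4,8) fires=1
i=6 t=10 v=4: → [8,12); WM=8
i=7 t=12 v=4: → [12,16); WM=10
i=8 t=13 v=3: → [12,16); WM=10
i=9 t=15 v=1: → [12,16); WM=13; [8,12) fires=5
i=10 t=18 v=4: → [16,20); WM=13
i=11 t=17 v=8: → [16,20); WM=16; [12,16) fires=3
i=12 t=19 v=3: → [16,20); WM=16
i=13 t=17 v=4: → [16,20); WM=17
i=14 t=19 v=5: → [16,20); WM=17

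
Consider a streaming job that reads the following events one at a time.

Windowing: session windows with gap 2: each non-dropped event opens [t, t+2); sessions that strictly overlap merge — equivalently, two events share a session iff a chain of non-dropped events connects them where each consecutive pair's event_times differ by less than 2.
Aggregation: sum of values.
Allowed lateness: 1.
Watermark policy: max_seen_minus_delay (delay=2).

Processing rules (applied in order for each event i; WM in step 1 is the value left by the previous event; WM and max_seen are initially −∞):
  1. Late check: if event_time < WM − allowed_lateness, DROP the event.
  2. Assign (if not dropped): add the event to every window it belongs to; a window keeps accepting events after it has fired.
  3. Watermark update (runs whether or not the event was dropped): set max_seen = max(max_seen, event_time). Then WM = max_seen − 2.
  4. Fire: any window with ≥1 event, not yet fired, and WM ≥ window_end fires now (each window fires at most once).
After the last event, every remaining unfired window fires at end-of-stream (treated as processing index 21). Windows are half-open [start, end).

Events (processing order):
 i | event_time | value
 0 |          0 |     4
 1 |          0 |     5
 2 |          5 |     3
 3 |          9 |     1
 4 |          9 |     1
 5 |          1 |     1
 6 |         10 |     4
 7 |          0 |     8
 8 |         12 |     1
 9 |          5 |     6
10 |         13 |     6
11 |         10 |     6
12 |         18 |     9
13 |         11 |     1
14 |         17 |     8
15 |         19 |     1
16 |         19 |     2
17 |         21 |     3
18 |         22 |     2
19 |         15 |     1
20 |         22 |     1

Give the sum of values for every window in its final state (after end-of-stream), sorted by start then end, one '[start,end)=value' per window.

[0,2)=9 [5,7)=3 [9,12)=12 [12,15)=7 [17,21)=20 [21,24)=6

i=0 t=0 v=4: → [0,2); WM=-2
i=1 t=0 v=5: → [0,2); WM=-2
i=2 t=5 v=3: → [5,7); WM=3
i=3 t=9 v=1: → [9,11); WM=7
i=4 t=9 v=1: → [9,11); WM=7
i=5 t=1 v=1: DROP (t<7-1); WM=7
i=6 t=10 v=4: → [9,12); WM=8
i=7 t=0 v=8: DROP (t<8-1); WM=8
i=8 t=12 v=1: → [12,14); WM=10
i=9 t=5 v=6: DROP (t<10-1); WM=10
i=10 t=13 v=6: → [12,15); WM=11
i=11 t=10 v=6: → [9,12); WM=11
i=12 t=18 v=9: → [18,20); WM=16
i=13 t=11 v=1: DROP (t<16-1); WM=16
i=14 t=17 v=8: → [17,20); WM=16
i=15 t=19 v=1: → [17,21); WM=17
i=16 t=19 v=2: → [17,21); WM=17
i=17 t=21 v=3: → [21,23); WM=19
i=18 t=22 v=2: → [21,24); WM=20
i=19 t=15 v=1: DROP (t<20-1); WM=20
i=20 t=22 v=1: → [21,24); WM=20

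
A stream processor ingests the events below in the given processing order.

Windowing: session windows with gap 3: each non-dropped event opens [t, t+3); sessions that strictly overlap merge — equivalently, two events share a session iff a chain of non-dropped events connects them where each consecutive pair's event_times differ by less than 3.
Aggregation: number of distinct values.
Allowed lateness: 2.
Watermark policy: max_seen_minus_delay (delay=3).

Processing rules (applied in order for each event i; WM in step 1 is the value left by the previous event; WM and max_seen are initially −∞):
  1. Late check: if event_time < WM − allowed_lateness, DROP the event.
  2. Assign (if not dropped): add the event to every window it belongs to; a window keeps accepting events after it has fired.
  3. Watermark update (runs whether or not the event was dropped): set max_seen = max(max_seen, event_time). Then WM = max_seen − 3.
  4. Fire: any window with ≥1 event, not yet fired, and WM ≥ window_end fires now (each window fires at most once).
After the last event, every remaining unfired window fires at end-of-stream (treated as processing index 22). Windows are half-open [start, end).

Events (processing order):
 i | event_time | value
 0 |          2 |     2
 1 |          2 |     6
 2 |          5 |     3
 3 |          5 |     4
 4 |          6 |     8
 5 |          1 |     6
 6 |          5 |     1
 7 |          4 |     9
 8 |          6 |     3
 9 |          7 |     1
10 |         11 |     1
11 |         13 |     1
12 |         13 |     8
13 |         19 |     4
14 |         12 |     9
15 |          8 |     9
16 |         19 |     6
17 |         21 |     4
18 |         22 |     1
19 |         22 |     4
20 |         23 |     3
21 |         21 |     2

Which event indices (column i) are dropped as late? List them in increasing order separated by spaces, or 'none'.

i=0 t=2 v=2: → [2,5); WM=-1
i=1 t=2 v=6: → [2,5); WM=-1
i=2 t=5 v=3: → [5,8); WM=2
i=3 t=5 v=4: → [5,8); WM=2
i=4 t=6 v=8: → [5,9); WM=3
i=5 t=1 v=6: → [1,5); WM=3
i=6 t=5 v=1: → [5,9); WM=3
i=7 t=4 v=9: → [1,9); WM=3
i=8 t=6 v=3: → [1,9); WM=3
i=9 t=7 v=1: → [1,10); WM=4
i=10 t=11 v=1: → [11,14); WM=8
i=11 t=13 v=1: → [11,16); WM=10
i=12 t=13 v=8: → [11,16); WM=10
i=13 t=19 v=4: → [19,22); WM=16
i=14 t=12 v=9: DROP (t<16-2); WM=16
i=15 t=8 v=9: DROP (t<16-2); WM=16
i=16 t=19 v=6: → [19,22); WM=16
i=17 t=21 v=4: → [19,24); WM=18
i=18 t=22 v=1: → [19,25); WM=19
i=19 t=22 v=4: → [19,25); WM=19
i=20 t=23 v=3: → [19,26); WM=20
i=21 t=21 v=2: → [19,26); WM=20

14 15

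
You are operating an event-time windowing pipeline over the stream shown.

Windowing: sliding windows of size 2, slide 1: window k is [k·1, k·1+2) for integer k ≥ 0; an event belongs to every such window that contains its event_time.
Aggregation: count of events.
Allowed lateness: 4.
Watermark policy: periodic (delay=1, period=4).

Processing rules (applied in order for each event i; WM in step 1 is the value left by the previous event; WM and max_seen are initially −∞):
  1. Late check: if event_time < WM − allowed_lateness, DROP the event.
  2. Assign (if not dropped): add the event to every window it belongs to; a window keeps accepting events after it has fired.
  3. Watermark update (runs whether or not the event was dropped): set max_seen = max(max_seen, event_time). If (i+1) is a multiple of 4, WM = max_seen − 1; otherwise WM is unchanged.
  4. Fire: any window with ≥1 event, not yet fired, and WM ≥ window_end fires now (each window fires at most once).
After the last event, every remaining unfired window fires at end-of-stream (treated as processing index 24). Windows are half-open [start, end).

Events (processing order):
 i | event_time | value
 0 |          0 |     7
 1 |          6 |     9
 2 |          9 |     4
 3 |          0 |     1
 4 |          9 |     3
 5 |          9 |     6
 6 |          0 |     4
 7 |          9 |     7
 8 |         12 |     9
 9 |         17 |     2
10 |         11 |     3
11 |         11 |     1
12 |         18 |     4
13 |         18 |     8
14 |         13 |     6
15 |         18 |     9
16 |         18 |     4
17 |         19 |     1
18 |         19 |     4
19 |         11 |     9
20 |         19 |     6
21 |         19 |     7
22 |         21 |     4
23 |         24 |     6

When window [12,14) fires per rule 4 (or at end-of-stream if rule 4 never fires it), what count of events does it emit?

1

i=0 t=0 v=7: → [0,2); WM=−∞
i=1 t=6 v=9: → [6,8),[5,7); WM=−∞
i=2 t=9 v=4: → [9,11),[8,10); WM=−∞
i=3 t=0 v=1: → [0,2); WM=8; [0,2) fires=2 [5,7) fires=1 [6,8) fires=1
i=4 t=9 v=3: → [9,11),[8,10); WM=8
i=5 t=9 v=6: → [9,11),[8,10); WM=8
i=6 t=0 v=4: DROP (t<8-4); WM=8
i=7 t=9 v=7: → [9,11),[8,10); WM=8
i=8 t=12 v=9: → [12,14),[11,13); WM=8
i=9 t=17 v=2: → [17,19),[16,18); WM=8
i=10 t=11 v=3: → [11,13),[10,12); WM=8
i=11 t=11 v=1: → [11,13),[10,12); WM=16; [8,10) fires=4 [9,11) fires=4 [10,12) fires=2 [11,13) fires=3 [12,14) fires=1
i=12 t=18 v=4: → [18,20),[17,19); WM=16
i=13 t=18 v=8: → [18,20),[17,19); WM=16
i=14 t=13 v=6: → [13,15),[12,14); WM=16; [13,15) fires=1
i=15 t=18 v=9: → [18,20),[17,19); WM=17
i=16 t=18 v=4: → [18,20),[17,19); WM=17
i=17 t=19 v=1: → [19,21),[18,20); WM=17
i=18 t=19 v=4: → [19,21),[18,20); WM=17
i=19 t=11 v=9: DROP (t<17-4); WM=18; [16,18) fires=1
i=20 t=19 v=6: → [19,21),[18,20); WM=18
i=21 t=19 v=7: → [19,21),[18,20); WM=18
i=22 t=21 v=4: → [21,23),[20,22); WM=18
i=23 t=24 v=6: → [24,26),[23,25); WM=23; [17,19) fires=5 [18,20) fires=8 [19,21) fires=4 [20,22) fires=1 [21,23) fires=1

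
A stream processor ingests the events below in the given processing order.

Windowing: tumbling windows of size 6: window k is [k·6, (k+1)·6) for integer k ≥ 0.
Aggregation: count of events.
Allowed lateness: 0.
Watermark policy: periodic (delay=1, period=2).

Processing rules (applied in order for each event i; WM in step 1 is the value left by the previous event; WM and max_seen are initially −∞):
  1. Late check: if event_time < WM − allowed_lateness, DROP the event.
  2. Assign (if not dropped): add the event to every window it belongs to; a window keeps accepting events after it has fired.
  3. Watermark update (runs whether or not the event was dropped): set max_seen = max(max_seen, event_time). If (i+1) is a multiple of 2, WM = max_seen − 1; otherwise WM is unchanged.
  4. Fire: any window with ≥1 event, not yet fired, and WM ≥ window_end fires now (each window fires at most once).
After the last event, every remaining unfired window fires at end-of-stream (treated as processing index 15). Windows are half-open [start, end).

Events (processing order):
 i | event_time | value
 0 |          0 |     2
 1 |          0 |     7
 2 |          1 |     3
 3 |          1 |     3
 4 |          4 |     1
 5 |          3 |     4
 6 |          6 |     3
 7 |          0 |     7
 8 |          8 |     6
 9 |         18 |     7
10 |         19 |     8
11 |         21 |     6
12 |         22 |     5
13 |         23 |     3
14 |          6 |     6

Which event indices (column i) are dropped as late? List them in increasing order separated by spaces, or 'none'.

i=0 t=0 v=2: → [0,6); WM=−∞
i=1 t=0 v=7: → [0,6); WM=-1
i=2 t=1 v=3: → [0,6); WM=-1
i=3 t=1 v=3: → [0,6); WM=0
i=4 t=4 v=1: → [0,6); WM=0
i=5 t=3 v=4: → [0,6); WM=3
i=6 t=6 v=3: → [6,12); WM=3
i=7 t=0 v=7: DROP (t<3-0); WM=5
i=8 t=8 v=6: → [6,12); WM=5
i=9 t=18 v=7: → [18,24); WM=17; [0,6) fires=6 [6,12) fires=2
i=10 t=19 v=8: → [18,24); WM=17
i=11 t=21 v=6: → [18,24); WM=20
i=12 t=22 v=5: → [18,24); WM=20
i=13 t=23 v=3: → [18,24); WM=22
i=14 t=6 v=6: DROP (t<22-0); WM=22

7 14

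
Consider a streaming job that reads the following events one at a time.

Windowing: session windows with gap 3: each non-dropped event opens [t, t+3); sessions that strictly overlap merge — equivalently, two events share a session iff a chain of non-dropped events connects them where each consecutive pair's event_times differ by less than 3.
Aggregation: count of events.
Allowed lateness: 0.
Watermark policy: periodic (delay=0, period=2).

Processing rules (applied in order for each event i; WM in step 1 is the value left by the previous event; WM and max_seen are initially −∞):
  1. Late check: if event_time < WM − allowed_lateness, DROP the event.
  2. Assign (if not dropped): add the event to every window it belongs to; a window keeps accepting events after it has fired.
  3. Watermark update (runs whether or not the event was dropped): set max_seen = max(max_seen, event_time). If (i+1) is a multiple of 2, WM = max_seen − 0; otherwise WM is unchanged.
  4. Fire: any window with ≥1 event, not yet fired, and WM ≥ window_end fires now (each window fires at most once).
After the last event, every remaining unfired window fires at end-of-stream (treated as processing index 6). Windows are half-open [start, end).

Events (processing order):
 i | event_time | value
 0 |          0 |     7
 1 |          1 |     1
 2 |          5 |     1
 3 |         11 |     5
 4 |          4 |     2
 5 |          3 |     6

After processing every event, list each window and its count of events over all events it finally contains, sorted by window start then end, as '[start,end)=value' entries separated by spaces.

[0,4)=2 [5,8)=1 [11,14)=1

i=0 t=0 v=7: → [0,3); WM=−∞
i=1 t=1 v=1: → [0,4); WM=1
i=2 t=5 v=1: → [5,8); WM=1
i=3 t=11 v=5: → [11,14); WM=11
i=4 t=4 v=2: DROP (t<11-0); WM=11
i=5 t=3 v=6: DROP (t<11-0); WM=11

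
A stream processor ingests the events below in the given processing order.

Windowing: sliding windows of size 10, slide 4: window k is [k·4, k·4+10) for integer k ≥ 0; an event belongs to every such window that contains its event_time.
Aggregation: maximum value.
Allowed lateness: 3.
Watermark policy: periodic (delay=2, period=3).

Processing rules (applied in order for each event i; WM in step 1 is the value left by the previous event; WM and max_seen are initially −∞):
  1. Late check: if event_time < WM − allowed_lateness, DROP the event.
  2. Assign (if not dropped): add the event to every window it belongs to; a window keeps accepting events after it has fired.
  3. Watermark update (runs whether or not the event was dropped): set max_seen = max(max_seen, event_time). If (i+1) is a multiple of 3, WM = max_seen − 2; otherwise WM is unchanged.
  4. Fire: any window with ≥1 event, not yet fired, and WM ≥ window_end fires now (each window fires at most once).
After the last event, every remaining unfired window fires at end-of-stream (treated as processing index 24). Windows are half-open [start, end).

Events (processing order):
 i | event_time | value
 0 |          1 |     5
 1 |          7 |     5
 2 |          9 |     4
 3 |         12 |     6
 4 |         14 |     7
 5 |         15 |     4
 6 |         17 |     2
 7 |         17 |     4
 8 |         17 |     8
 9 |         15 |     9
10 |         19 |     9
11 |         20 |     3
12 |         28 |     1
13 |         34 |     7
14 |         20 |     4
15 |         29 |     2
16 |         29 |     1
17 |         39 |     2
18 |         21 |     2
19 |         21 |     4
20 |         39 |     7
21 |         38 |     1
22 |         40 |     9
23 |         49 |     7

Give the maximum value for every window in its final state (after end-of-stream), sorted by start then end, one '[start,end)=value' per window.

i=0 t=1 v=5: → [0,10); WM=−∞
i=1 t=7 v=5: → [4,14),[0,10); WM=−∞
i=2 t=9 v=4: → [8,18),[4,14),[0,10); WM=7
i=3 t=12 v=6: → [12,22),[8,18),[4,14); WM=7
i=4 t=14 v=7: → [12,22),[8,18); WM=7
i=5 t=15 v=4: → [12,22),[8,18); WM=13; [0,10) fires=5
i=6 t=17 v=2: → [16,26),[12,22),[8,18); WM=13
i=7 t=17 v=4: → [16,26),[12,22),[8,18); WM=13
i=8 t=17 v=8: → [16,26),[12,22),[8,18); WM=15; [4,14) fires=6
i=9 t=15 v=9: → [12,22),[8,18); WM=15
i=10 t=19 v=9: → [16,26),[12,22); WM=15
i=11 t=20 v=3: → [20,30),[16,26),[12,22); WM=18; [8,18) fires=9
i=12 t=28 v=1: → [28,38),[24,34),[20,30); WM=18
i=13 t=34 v=7: → [32,42),[28,38); WM=18
i=14 t=20 v=4: → [20,30),[16,26),[12,22); WM=32; [12,22) fires=9 [16,26) fires=9 [20,30) fires=4
i=15 t=29 v=2: → [28,38),[24,34),[20,30); WM=32
i=16 t=29 v=1: → [28,38),[24,34),[20,30); WM=32
i=17 t=39 v=2: → [36,46),[32,42); WM=37; [24,34) fires=2
i=18 t=21 v=2: DROP (t<37-3); WM=37
i=19 t=21 v=4: DROP (t<37-3); WM=37
i=20 t=39 v=7: → [36,46),[32,42); WM=37
i=21 t=38 v=1: → [36,46),[32,42); WM=37
i=22 t=40 v=9: → [40,50),[36,46),[32,42); WM=37
i=23 t=49 v=7: → [48,58),[44,54),[40,50); WM=47; [28,38) fires=7 [32,42) fires=9 [36,46) fires=9

[0,10)=5 [4,14)=6 [8,18)=9 [12,22)=9 [16,26)=9 [20,30)=4 [24,34)=2 [28,38)=7 [32,42)=9 [36,46)=9 [40,50)=9 [44,54)=7 [48,58)=7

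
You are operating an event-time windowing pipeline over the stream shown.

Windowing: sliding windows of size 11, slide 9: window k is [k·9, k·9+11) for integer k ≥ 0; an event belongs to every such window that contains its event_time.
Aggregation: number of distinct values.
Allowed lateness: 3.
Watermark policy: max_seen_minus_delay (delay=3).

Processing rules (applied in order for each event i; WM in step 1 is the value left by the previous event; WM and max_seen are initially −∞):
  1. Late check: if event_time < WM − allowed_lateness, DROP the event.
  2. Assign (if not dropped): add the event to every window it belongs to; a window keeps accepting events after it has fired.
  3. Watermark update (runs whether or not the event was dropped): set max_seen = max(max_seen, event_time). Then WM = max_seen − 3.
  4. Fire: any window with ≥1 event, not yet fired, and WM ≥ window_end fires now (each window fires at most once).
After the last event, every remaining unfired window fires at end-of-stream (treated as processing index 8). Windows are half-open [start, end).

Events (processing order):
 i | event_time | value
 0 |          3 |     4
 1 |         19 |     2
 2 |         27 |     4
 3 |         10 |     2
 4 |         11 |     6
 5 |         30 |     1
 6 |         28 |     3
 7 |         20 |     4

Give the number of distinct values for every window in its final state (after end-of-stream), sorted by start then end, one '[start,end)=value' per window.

[0,11)=1 [9,20)=1 [18,29)=3 [27,38)=3

i=0 t=3 v=4: → [0,11); WM=0
i=1 t=19 v=2: → [18,29),[9,20); WM=16; [0,11) fires=1
i=2 t=27 v=4: → [27,38),[18,29); WM=24; [9,20) fires=1
i=3 t=10 v=2: DROP (t<24-3); WM=24
i=4 t=11 v=6: DROP (t<24-3); WM=24
i=5 t=30 v=1: → [27,38); WM=27
i=6 t=28 v=3: → [27,38),[18,29); WM=27
i=7 t=20 v=4: DROP (t<27-3); WM=27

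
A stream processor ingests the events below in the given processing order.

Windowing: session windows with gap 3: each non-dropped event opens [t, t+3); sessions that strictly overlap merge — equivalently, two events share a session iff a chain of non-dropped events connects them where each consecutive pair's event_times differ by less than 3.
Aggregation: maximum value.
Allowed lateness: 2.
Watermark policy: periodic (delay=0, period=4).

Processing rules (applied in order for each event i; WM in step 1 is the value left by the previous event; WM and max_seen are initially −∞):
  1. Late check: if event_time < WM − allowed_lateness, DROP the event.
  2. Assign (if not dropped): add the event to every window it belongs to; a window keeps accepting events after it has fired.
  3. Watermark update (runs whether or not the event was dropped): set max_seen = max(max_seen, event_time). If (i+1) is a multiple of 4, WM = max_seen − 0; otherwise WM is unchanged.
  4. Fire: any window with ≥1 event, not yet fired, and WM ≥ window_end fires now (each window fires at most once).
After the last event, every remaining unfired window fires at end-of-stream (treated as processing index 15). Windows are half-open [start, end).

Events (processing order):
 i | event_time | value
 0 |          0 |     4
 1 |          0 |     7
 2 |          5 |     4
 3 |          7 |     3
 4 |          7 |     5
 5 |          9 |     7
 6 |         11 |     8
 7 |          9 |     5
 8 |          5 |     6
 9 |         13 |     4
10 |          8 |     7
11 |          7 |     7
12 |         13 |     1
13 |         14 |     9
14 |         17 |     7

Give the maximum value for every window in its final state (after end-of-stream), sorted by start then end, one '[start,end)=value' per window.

[0,3)=7 [5,17)=9 [17,20)=7

i=0 t=0 v=4: → [0,3); WM=−∞
i=1 t=0 v=7: → [0,3); WM=−∞
i=2 t=5 v=4: → [5,8); WM=−∞
i=3 t=7 v=3: → [5,10); WM=7
i=4 t=7 v=5: → [5,10); WM=7
i=5 t=9 v=7: → [5,12); WM=7
i=6 t=11 v=8: → [5,14); WM=7
i=7 t=9 v=5: → [5,14); WM=11
i=8 t=5 v=6: DROP (t<11-2); WM=11
i=9 t=13 v=4: → [5,16); WM=11
i=10 t=8 v=7: DROP (t<11-2); WM=11
i=11 t=7 v=7: DROP (t<11-2); WM=13
i=12 t=13 v=1: → [5,16); WM=13
i=13 t=14 v=9: → [5,17); WM=13
i=14 t=17 v=7: → [17,20); WM=13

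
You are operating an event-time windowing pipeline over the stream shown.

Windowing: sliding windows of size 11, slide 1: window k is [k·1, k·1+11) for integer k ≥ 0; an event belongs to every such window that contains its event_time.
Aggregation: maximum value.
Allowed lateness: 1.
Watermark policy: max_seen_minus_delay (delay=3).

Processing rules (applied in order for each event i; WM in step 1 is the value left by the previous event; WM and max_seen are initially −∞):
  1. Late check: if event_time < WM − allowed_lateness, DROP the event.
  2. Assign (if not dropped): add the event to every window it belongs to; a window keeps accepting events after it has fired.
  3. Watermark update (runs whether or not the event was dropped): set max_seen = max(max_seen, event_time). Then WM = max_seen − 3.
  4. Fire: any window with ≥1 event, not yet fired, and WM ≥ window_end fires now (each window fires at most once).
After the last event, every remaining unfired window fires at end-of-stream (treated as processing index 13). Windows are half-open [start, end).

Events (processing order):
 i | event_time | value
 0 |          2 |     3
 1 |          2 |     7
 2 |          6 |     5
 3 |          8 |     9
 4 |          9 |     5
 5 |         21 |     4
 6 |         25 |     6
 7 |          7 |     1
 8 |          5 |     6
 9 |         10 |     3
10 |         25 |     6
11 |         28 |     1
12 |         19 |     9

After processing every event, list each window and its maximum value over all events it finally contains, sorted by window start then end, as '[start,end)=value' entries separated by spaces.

[0,11)=9 [1,12)=9 [2,13)=9 [3,14)=9 [4,15)=9 [5,16)=9 [6,17)=9 [7,18)=9 [8,19)=9 [9,20)=5 [11,22)=4 [12,23)=4 [13,24)=4 [14,25)=4 [15,26)=6 [16,27)=6 [17,28)=6 [18,29)=6 [19,30)=6 [20,31)=6 [21,32)=6 [22,33)=6 [23,34)=6 [24,35)=6 [25,36)=6 [26,37)=1 [27,38)=1 [28,39)=1

i=0 t=2 v=3: → [2,13),[1,12),[0,11); WM=-1
i=1 t=2 v=7: → [2,13),[1,12),[0,11); WM=-1
i=2 t=6 v=5: → [6,17),[5,16),[4,15),[3,14),[2,13),[1,12),[0,11); WM=3
i=3 t=8 v=9: → [8,19),[7,18),[6,17),[5,16),[4,15),[3,14),[2,13),[1,12),[0,11); WM=5
i=4 t=9 v=5: → [9,20),[8,19),[7,18),[6,17),[5,16),[4,15),[3,14),[2,13),[1,12),[0,11); WM=6
i=5 t=21 v=4: → [21,32),[20,31),[19,30),[18,29),[17,28),[16,27),[15,26),[14,25),[13,24),[12,23),[11,22); WM=18; [0,11) fires=9 [1,12) fires=9 [2,13) fires=9 [3,14) fires=9 [4,15) fires=9 [5,16) fires=9 [6,17) fires=9 [7,18) fires=9
i=6 t=25 v=6: → [25,36),[24,35),[23,34),[22,33),[21,32),[20,31),[19,30),[18,29),[17,28),[16,27),[15,26); WM=22; [8,19) fires=9 [9,20) fires=5 [11,22) fires=4
i=7 t=7 v=1: DROP (t<22-1); WM=22
i=8 t=5 v=6: DROP (t<22-1); WM=22
i=9 t=10 v=3: DROP (t<22-1); WM=22
i=10 t=25 v=6: → [25,36),[24,35),[23,34),[22,33),[21,32),[20,31),[19,30),[18,29),[17,28),[16,27),[15,26); WM=22
i=11 t=28 v=1: → [28,39),[27,38),[26,37),[25,36),[24,35),[23,34),[22,33),[21,32),[20,31),[19,30),[18,29); WM=25; [12,23) fires=4 [13,24) fires=4 [14,25) fires=4
i=12 t=19 v=9: DROP (t<25-1); WM=25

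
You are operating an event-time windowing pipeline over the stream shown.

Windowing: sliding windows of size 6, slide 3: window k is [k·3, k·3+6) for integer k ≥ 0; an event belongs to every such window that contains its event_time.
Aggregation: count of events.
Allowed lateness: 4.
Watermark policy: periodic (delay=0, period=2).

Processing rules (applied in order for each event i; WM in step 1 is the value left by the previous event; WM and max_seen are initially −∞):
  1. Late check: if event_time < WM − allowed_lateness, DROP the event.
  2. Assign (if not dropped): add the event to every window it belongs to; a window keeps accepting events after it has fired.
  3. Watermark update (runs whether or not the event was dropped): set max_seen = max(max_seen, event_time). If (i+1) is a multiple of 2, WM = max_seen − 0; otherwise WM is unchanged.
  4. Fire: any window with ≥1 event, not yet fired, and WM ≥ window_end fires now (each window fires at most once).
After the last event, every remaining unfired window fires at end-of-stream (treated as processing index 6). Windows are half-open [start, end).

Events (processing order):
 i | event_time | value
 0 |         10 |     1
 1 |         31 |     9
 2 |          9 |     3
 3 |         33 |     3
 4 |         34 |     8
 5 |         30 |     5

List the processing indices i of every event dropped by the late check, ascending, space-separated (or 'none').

2

i=0 t=10 v=1: → [9,15),[6,12); WM=−∞
i=1 t=31 v=9: → [30,36),[27,33); WM=31; [6,12) fires=1 [9,15) fires=1
i=2 t=9 v=3: DROP (t<31-4); WM=31
i=3 t=33 v=3: → [33,39),[30,36); WM=33; [27,33) fires=1
i=4 t=34 v=8: → [33,39),[30,36); WM=33
i=5 t=30 v=5: → [30,36),[27,33); WM=34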